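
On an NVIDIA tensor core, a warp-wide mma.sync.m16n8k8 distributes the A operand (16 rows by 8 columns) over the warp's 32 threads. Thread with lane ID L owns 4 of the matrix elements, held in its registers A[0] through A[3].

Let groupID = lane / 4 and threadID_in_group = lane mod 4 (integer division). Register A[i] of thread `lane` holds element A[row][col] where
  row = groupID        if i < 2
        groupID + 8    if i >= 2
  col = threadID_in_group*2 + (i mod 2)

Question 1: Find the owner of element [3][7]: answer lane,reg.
r=3→G=3,rhi=0  c=7→T=3,p=1
L=3*4+3=15  i=0*2+1=1

15,1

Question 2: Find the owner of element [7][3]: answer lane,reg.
29,1

r=7⇒gr=7,Rb=0  c=3⇒th=1,odd=1
L=7*4+1=29  i=0*2+1=1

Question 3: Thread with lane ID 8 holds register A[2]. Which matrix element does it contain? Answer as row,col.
8: g=2,t=0
[2] (2+8,0*2+0) = (10,0)

10,0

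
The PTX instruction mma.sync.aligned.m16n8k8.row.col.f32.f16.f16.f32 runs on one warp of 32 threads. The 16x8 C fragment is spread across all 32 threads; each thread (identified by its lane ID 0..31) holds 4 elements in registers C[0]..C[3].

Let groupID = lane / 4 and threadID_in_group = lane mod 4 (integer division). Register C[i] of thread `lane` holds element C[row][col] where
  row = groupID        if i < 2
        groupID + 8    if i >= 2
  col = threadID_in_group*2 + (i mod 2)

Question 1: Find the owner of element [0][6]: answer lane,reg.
r: 0->gid=0,r8=0  c: 6->tid=3,i&1=0
L=0*4+3=3  i=0*2+0=0

3,0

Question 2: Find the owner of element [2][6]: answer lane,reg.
r=2⇒gr=2,Rb=0  c=6⇒th=3,odd=0
L=2*4+3=11  i=0*2+0=0

11,0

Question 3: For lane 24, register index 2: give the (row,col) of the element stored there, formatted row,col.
14,0

lane 24: G=6 (24/4), T=0 (24%4)
i=2: r=6+8=14, c=0*2+0=0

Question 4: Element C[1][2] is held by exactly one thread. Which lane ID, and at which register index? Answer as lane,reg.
5,0

r=1->g=1,rb=0  c=2->t=1,b0=0
L=1*4+1=5  i=0*2+0=0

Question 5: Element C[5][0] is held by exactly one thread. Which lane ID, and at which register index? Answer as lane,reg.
20,0

r=5→G=5,rhi=0  c=0→T=0,p=0
L=5*4+0=20  i=0*2+0=0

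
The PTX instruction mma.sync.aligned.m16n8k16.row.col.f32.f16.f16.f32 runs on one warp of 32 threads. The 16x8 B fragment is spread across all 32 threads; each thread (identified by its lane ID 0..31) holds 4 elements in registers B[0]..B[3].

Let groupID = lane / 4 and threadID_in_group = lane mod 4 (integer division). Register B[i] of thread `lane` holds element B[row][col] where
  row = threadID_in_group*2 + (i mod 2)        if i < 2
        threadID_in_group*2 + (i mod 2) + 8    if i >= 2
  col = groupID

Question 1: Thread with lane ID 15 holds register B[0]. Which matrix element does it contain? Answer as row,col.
6,3

lane 15: grp=3 (15/4), tig=3 (15%4)
i=0: r=3*2+0+0=6, c=grp=3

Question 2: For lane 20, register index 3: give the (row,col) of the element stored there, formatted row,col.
9,5

lane 20=>20/4=5, 20 mod 4=0
i=3  r:2·0+1+8=>9  c:5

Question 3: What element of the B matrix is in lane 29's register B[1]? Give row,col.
3,7

lane 29: g=7 (29/4), t=1 (29%4)
i=1: r=1*2+1+0=3, c=g=7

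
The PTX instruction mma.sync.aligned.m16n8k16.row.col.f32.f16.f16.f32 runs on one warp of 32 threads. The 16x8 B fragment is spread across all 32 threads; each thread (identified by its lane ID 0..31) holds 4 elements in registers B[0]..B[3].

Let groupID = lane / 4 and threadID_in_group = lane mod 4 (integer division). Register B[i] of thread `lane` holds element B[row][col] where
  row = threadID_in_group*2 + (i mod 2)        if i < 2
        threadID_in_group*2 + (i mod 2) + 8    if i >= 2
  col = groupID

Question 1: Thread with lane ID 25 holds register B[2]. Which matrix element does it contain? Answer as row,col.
10,6

lane 25: grp=6 (25/4), tig=1 (25%4)
i=2: r=1*2+0+8=10, c=grp=6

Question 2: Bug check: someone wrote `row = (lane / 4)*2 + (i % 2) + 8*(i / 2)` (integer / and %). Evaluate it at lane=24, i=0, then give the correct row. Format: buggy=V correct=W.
`(lane / 4)*2 + (i % 2) + 8*(i / 2)`[24,0]->12
24: g=6,t=0
[0] (0*2+0+0,6) = (0,6)
row: 12 vs 0

buggy=12 correct=0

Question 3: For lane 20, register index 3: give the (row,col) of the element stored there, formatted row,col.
9,5

L=20⇒gr=20>>2=5, th=20&3=0
[3]⇒row 0·2+1+8=9  col gr=5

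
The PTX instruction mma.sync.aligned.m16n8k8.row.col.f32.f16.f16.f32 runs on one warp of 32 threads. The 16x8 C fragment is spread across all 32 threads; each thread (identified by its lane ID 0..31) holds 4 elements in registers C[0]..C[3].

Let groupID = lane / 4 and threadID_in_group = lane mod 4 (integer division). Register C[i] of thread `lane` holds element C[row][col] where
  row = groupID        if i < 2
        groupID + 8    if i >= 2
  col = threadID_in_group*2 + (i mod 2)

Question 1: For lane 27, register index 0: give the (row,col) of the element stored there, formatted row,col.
6,6

27: G=6,T=3
[0] (6+0,3*2+0) = (6,6)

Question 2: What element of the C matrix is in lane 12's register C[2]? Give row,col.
11,0

12: g=3,t=0
[2] (3+8,0*2+0) = (11,0)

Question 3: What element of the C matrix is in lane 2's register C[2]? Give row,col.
8,4

lane 2->2/4=0, 2 mod 4=2
i=2  r:0+8->8  c:2·2+0->4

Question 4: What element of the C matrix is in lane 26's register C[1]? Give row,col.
lane 26: g=6 (26/4), t=2 (26%4)
i=1: r=6+0=6, c=2*2+1=5

6,5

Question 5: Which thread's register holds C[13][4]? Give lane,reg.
22,2

r=13->g=5,rb=1  c=4->t=2,b0=0
L=5*4+2=22  i=1*2+0=2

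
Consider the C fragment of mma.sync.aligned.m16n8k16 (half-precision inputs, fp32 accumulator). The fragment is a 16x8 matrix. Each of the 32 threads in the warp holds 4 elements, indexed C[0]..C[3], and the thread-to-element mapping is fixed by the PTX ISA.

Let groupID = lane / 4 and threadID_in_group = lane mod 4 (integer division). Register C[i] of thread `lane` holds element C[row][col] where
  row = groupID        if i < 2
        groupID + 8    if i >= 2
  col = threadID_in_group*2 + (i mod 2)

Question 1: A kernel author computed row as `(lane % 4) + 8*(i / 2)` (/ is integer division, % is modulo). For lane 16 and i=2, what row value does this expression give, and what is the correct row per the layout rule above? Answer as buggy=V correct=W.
buggy=8 correct=12

`(lane % 4) + 8*(i / 2)`[16,2]→8
L=16→G=16>>2=4, T=16&3=0
[2]→row 4+8=12  col 0·2+0=0
row: 8 vs 12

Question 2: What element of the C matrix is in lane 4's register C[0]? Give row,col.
1,0

lane 4=>4/4=1, 4 mod 4=0
i=0  r:1+0=>1  c:2·0+0=>0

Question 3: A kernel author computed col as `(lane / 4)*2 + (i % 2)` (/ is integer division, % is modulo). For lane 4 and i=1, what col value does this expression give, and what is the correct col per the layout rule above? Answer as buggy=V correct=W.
`(lane / 4)*2 + (i % 2)`[4,1]->3
lane 4->4/4=1, 4 mod 4=0
i=1  r:1+0->1  c:2·0+1->1
col: 3 vs 1

buggy=3 correct=1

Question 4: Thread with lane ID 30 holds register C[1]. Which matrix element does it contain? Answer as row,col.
L=30=>grp=30>>2=7, tig=30&3=2
[1]=>row 7+0=7  col 2·2+1=5

7,5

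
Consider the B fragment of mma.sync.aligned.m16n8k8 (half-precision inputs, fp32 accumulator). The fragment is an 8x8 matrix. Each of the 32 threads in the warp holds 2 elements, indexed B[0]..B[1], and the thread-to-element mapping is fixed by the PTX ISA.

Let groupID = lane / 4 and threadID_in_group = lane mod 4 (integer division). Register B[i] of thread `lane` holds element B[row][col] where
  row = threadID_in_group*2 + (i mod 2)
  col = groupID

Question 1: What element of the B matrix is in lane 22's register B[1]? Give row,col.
lane 22: gid=5 (22/4), tid=2 (22%4)
i=1: r=2*2+1=5, c=gid=5

5,5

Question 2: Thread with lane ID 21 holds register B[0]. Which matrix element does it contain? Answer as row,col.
2,5

L=21->g=21>>2=5, t=21&3=1
[0]->row 1·2+0=2  col g=5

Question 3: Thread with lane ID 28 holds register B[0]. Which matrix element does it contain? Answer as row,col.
lane 28⇒28/4=7, 28 mod 4=0
i=0  r:2·0+0⇒0  c:7

0,7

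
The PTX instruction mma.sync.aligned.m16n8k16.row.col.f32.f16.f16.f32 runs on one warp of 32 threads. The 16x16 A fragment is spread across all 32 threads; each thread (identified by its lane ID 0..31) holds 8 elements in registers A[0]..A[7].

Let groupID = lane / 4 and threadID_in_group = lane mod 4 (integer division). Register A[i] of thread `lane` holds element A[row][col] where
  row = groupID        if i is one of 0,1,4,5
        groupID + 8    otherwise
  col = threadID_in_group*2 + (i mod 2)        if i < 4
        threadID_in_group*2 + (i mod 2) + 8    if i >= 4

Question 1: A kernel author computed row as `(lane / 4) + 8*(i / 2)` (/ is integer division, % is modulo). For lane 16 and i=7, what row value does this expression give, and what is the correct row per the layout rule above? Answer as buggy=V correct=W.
`(lane / 4) + 8*(i / 2)`[16,7]->28
L=16->g=16>>2=4, t=16&3=0
[7]->row 4+8=12  col 0·2+1+8=9
row: 28 vs 12

buggy=28 correct=12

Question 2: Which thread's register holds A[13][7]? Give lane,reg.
r=13→G=5,rhi=1  c=7→chi=0,T=3,p=1
L=5*4+3=23  i=0*4+1*2+1=3

23,3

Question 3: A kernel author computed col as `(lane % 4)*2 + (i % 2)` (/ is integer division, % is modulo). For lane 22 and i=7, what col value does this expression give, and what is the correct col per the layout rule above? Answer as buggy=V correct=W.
`(lane % 4)*2 + (i % 2)`[22,7]=>5
22: grp=5,tig=2
[7] (5+8,2*2+1+8) = (13,13)
col: 5 vs 13

buggy=5 correct=13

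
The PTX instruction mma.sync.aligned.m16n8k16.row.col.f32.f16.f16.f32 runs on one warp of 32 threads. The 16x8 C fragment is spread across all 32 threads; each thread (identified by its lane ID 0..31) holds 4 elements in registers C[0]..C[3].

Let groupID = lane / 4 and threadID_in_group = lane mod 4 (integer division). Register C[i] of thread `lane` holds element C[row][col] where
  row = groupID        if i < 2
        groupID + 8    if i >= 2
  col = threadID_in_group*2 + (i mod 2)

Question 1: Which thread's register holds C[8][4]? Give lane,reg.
r=8→G=0,rhi=1  c=4→T=2,p=0
L=0*4+2=2  i=1*2+0=2

2,2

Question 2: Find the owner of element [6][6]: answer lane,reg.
27,0

r: 6->gid=6,r8=0  c: 6->tid=3,i&1=0
L=6*4+3=27  i=0*2+0=0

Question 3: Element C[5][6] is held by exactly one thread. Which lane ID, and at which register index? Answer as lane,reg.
23,0

r:5=>grp=5,rB=0  c:6=>tig=3,lo=0
L=5*4+3=23  i=0*2+0=0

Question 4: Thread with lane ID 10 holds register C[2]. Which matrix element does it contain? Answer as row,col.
10,4

lane 10→10/4=2, 10 mod 4=2
i=2  r:2+8→10  c:2·2+0→4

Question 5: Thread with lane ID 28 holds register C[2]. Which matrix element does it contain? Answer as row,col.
28: gid=7,tid=0
[2] (7+8,0*2+0) = (15,0)

15,0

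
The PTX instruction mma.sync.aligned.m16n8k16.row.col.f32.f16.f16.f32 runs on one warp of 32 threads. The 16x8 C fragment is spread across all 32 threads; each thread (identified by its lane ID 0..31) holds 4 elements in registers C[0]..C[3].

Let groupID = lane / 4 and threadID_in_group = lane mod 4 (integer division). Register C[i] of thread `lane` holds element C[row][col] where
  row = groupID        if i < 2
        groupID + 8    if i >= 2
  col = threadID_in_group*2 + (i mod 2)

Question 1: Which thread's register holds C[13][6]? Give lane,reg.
r: 13->gid=5,r8=1  c: 6->tid=3,i&1=0
L=5*4+3=23  i=1*2+0=2

23,2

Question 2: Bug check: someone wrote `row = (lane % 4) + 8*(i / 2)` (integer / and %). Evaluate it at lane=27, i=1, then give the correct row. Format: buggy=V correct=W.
buggy=3 correct=6

`(lane % 4) + 8*(i / 2)`[27,1]⇒3
lane 27⇒27/4=6, 27 mod 4=3
i=1  r:6+0⇒6  c:2·3+1⇒7
row: 3 vs 6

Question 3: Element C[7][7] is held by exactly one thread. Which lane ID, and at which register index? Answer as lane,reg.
31,1

r=7→G=7,rhi=0  c=7→T=3,p=1
L=7*4+3=31  i=0*2+1=1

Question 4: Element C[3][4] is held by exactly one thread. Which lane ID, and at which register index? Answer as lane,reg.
r=3->g=3,rb=0  c=4->t=2,b0=0
L=3*4+2=14  i=0*2+0=0

14,0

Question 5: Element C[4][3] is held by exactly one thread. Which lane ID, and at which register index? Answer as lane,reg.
17,1

r: 4->gid=4,r8=0  c: 3->tid=1,i&1=1
L=4*4+1=17  i=0*2+1=1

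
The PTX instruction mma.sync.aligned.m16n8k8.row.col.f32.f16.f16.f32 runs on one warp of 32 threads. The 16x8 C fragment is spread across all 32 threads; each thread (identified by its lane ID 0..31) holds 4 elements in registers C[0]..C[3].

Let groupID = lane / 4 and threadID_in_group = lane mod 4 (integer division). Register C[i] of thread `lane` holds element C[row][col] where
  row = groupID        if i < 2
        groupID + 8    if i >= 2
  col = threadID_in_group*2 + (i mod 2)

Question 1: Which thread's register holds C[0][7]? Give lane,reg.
r=0→G=0,rhi=0  c=7→T=3,p=1
L=0*4+3=3  i=0*2+1=1

3,1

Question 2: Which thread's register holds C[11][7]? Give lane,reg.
r=11⇒gr=3,Rb=1  c=7⇒th=3,odd=1
L=3*4+3=15  i=1*2+1=3

15,3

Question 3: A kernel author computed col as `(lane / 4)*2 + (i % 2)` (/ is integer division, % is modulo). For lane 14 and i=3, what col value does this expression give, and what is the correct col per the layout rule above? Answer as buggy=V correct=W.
buggy=7 correct=5

`(lane / 4)*2 + (i % 2)`[14,3]->7
L=14->gid=14>>2=3, tid=14&3=2
[3]->row 3+8=11  col 2·2+1=5
col: 7 vs 5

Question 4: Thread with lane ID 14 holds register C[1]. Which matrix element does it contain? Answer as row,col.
3,5

L=14→G=14>>2=3, T=14&3=2
[1]→row 3+0=3  col 2·2+1=5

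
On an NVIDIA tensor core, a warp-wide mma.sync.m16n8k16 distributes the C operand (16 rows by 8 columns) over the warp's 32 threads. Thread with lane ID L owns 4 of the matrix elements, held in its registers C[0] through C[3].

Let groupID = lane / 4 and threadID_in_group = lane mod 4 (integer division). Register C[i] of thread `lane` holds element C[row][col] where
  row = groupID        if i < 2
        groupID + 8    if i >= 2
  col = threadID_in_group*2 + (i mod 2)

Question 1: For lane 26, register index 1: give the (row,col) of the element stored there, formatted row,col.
lane 26->26/4=6, 26 mod 4=2
i=1  r:6+0->6  c:2·2+1->5

6,5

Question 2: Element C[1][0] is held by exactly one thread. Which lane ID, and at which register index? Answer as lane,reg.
4,0

r=1→G=1,rhi=0  c=0→T=0,p=0
L=1*4+0=4  i=0*2+0=0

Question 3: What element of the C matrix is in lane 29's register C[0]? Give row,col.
lane 29->29/4=7, 29 mod 4=1
i=0  r:7+0->7  c:2·1+0->2

7,2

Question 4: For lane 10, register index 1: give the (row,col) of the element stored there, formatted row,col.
10: gid=2,tid=2
[1] (2+0,2*2+1) = (2,5)

2,5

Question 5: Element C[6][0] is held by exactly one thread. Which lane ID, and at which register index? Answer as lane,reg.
24,0

r: 6->gid=6,r8=0  c: 0->tid=0,i&1=0
L=6*4+0=24  i=0*2+0=0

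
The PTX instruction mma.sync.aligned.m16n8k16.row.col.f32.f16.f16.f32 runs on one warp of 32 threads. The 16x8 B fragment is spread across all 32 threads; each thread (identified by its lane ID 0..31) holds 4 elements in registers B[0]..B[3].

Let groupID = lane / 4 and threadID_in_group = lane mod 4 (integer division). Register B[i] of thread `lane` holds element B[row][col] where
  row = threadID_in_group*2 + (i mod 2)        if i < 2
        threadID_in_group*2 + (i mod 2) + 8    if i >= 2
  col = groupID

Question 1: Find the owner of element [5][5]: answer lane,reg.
c=5→G=5  r=5→rhi=0,T=2,p=1
L=5*4+2=22  i=0*2+1=1

22,1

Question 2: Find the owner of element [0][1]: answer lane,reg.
4,0

c=1→G=1  r=0→rhi=0,T=0,p=0
L=1*4+0=4  i=0*2+0=0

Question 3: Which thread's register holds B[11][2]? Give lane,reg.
c=2->g=2  r=11->rb=1,t=1,b0=1
L=2*4+1=9  i=1*2+1=3

9,3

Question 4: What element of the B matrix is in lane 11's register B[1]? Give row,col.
lane 11: G=2 (11/4), T=3 (11%4)
i=1: r=3*2+1+0=7, c=G=2

7,2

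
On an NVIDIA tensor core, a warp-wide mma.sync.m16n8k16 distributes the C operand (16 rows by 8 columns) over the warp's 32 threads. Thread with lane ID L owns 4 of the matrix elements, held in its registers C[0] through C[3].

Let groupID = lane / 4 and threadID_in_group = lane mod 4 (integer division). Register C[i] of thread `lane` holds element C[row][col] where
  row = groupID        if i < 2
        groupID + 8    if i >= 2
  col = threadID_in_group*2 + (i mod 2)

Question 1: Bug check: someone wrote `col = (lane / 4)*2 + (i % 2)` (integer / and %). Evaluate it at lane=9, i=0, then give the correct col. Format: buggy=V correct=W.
`(lane / 4)*2 + (i % 2)`[9,0]->4
lane 9->9/4=2, 9 mod 4=1
i=0  r:2+0->2  c:2·1+0->2
col: 4 vs 2

buggy=4 correct=2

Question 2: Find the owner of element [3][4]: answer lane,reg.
14,0

r=3->g=3,rb=0  c=4->t=2,b0=0
L=3*4+2=14  i=0*2+0=0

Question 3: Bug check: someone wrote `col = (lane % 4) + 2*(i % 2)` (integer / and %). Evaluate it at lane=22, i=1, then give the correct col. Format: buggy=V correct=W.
buggy=4 correct=5

`(lane % 4) + 2*(i % 2)`[22,1]⇒4
lane 22: gr=5 (22/4), th=2 (22%4)
i=1: r=5+0=5, c=2*2+1=5
col: 4 vs 5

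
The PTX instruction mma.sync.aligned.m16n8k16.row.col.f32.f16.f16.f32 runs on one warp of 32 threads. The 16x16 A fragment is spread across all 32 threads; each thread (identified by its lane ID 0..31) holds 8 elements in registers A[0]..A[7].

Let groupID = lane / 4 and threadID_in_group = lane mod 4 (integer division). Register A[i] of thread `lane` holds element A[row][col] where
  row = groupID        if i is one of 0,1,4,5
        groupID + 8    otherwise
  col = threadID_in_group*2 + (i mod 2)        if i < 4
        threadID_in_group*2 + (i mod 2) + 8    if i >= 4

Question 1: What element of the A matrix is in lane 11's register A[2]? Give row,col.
11: gr=2,th=3
[2] (2+8,3*2+0+0) = (10,6)

10,6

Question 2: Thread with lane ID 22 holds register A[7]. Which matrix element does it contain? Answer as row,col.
13,13

22: gr=5,th=2
[7] (5+8,2*2+1+8) = (13,13)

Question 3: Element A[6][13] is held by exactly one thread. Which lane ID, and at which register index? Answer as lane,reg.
r=6→G=6,rhi=0  c=13→chi=1,T=2,p=1
L=6*4+2=26  i=1*4+0*2+1=5

26,5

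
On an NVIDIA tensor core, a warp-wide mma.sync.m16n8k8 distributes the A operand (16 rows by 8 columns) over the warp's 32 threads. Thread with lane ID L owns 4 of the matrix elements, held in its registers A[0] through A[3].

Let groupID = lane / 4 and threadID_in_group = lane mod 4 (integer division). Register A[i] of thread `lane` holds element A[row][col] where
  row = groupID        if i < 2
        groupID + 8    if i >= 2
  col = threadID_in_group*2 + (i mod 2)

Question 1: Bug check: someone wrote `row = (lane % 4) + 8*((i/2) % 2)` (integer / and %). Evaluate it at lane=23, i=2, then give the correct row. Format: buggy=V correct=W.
`(lane % 4) + 8*((i/2) % 2)`[23,2]->11
lane 23->23/4=5, 23 mod 4=3
i=2  r:5+8->13  c:2·3+0->6
row: 11 vs 13

buggy=11 correct=13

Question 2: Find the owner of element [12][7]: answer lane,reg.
r=12→G=4,rhi=1  c=7→T=3,p=1
L=4*4+3=19  i=1*2+1=3

19,3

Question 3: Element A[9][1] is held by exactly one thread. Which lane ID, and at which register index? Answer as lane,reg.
r=9⇒gr=1,Rb=1  c=1⇒th=0,odd=1
L=1*4+0=4  i=1*2+1=3

4,3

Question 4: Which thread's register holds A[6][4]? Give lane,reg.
26,0

r:6=>grp=6,rB=0  c:4=>tig=2,lo=0
L=6*4+2=26  i=0*2+0=0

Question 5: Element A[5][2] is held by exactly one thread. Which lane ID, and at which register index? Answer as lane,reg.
21,0

r:5=>grp=5,rB=0  c:2=>tig=1,lo=0
L=5*4+1=21  i=0*2+0=0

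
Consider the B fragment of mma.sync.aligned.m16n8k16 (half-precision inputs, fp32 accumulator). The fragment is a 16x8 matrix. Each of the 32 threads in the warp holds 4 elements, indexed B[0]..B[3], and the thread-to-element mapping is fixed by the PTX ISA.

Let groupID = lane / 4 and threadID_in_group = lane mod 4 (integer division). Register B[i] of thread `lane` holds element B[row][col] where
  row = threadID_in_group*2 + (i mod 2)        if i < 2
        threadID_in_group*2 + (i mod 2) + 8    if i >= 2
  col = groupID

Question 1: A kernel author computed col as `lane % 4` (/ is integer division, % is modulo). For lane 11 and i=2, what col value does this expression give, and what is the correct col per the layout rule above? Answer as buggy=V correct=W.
`lane % 4`[11,2]->3
11: g=2,t=3
[2] (3*2+0+8,2) = (14,2)
col: 3 vs 2

buggy=3 correct=2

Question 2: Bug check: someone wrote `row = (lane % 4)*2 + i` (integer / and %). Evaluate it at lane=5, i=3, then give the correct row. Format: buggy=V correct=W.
buggy=5 correct=11

`(lane % 4)*2 + i`[5,3]->5
5: g=1,t=1
[3] (1*2+1+8,1) = (11,1)
row: 5 vs 11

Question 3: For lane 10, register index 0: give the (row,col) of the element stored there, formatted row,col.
4,2

lane 10⇒10/4=2, 10 mod 4=2
i=0  r:2·2+0+0⇒4  c:2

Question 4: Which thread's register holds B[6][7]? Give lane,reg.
31,0

c:7=>grp=7  r:6=>rB=0,tig=3,lo=0
L=7*4+3=31  i=0*2+0=0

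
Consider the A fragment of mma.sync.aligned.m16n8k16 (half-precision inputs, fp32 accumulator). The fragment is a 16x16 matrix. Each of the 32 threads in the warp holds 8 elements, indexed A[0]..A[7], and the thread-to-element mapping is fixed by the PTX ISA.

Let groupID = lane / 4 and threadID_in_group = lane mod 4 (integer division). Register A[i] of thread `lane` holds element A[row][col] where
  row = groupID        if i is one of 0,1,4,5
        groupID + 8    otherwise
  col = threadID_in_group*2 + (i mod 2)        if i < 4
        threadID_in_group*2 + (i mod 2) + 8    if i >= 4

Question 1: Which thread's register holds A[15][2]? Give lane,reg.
29,2

r=15->g=7,rb=1  c=2->cb=0,t=1,b0=0
L=7*4+1=29  i=0*4+1*2+0=2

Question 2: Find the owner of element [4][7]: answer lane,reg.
r=4→G=4,rhi=0  c=7→chi=0,T=3,p=1
L=4*4+3=19  i=0*4+0*2+1=1

19,1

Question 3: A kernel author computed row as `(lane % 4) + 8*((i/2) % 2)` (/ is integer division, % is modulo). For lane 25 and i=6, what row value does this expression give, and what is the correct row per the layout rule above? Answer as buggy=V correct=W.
`(lane % 4) + 8*((i/2) % 2)`[25,6]→9
lane 25: G=6 (25/4), T=1 (25%4)
i=6: r=6+8=14, c=1*2+0+8=10
row: 9 vs 14

buggy=9 correct=14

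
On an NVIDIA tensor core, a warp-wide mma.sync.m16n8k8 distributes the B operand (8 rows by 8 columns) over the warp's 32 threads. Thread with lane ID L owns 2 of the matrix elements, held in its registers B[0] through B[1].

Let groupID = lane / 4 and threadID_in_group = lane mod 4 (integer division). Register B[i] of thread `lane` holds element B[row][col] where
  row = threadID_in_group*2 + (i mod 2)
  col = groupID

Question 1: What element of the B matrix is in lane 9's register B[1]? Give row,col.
L=9=>grp=9>>2=2, tig=9&3=1
[1]=>row 1·2+1=3  col grp=2

3,2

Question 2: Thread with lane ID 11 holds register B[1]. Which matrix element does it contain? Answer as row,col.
7,2

lane 11: grp=2 (11/4), tig=3 (11%4)
i=1: r=3*2+1=7, c=grp=2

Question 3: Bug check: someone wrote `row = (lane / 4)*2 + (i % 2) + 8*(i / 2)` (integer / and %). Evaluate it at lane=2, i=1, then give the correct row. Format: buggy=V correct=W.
`(lane / 4)*2 + (i % 2) + 8*(i / 2)`[2,1]⇒1
L=2⇒gr=2>>2=0, th=2&3=2
[1]⇒row 2·2+1=5  col gr=0
row: 1 vs 5

buggy=1 correct=5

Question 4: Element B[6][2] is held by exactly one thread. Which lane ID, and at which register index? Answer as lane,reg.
11,0

c: 2->gid=2  r: 6->tid=3,i&1=0
L=2*4+3=11  i=0=0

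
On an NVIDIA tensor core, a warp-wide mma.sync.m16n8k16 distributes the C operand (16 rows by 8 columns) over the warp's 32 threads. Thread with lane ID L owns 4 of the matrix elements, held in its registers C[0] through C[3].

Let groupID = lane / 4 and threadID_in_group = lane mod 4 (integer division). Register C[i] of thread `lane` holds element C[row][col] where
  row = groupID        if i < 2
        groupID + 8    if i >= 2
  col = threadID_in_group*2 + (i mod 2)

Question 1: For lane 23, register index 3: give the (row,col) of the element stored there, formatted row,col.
13,7

lane 23: grp=5 (23/4), tig=3 (23%4)
i=3: r=5+8=13, c=3*2+1=7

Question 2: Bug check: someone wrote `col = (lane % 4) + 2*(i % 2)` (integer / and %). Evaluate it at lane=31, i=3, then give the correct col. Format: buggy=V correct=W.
`(lane % 4) + 2*(i % 2)`[31,3]->5
31: gid=7,tid=3
[3] (7+8,3*2+1) = (15,7)
col: 5 vs 7

buggy=5 correct=7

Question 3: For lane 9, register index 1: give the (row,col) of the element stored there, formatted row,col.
2,3

L=9→G=9>>2=2, T=9&3=1
[1]→row 2+0=2  col 1·2+1=3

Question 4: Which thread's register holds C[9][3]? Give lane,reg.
r: 9->gid=1,r8=1  c: 3->tid=1,i&1=1
L=1*4+1=5  i=1*2+1=3

5,3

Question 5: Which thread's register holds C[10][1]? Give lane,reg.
8,3

r=10→G=2,rhi=1  c=1→T=0,p=1
L=2*4+0=8  i=1*2+1=3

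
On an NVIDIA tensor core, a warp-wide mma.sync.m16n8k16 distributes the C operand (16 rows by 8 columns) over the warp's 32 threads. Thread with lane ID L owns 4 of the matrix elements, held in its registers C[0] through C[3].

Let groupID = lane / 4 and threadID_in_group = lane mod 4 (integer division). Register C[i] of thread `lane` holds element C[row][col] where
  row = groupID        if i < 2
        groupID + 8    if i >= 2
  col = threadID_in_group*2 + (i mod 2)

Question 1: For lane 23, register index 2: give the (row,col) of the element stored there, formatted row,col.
13,6

lane 23: gid=5 (23/4), tid=3 (23%4)
i=2: r=5+8=13, c=3*2+0=6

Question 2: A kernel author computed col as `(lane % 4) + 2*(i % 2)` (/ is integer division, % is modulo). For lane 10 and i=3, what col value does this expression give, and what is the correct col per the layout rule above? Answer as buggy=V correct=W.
buggy=4 correct=5

`(lane % 4) + 2*(i % 2)`[10,3]->4
L=10->g=10>>2=2, t=10&3=2
[3]->row 2+8=10  col 2·2+1=5
col: 4 vs 5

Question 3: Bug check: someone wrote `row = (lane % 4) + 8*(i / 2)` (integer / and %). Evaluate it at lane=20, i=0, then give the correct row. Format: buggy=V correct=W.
`(lane % 4) + 8*(i / 2)`[20,0]⇒0
L=20⇒gr=20>>2=5, th=20&3=0
[0]⇒row 5+0=5  col 0·2+0=0
row: 0 vs 5

buggy=0 correct=5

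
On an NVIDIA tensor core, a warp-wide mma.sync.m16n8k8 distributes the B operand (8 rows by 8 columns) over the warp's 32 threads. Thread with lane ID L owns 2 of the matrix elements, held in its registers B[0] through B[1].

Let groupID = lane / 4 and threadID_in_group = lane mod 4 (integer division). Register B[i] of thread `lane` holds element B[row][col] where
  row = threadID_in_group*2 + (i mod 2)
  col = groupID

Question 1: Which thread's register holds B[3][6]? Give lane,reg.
25,1

c=6→G=6  r=3→T=1,p=1
L=6*4+1=25  i=1=1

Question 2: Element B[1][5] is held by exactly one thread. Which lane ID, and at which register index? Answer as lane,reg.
20,1

c: 5->gid=5  r: 1->tid=0,i&1=1
L=5*4+0=20  i=1=1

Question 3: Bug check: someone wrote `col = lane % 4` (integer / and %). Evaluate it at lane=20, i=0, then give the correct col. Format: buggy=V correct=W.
buggy=0 correct=5

`lane % 4`[20,0]→0
L=20→G=20>>2=5, T=20&3=0
[0]→row 0·2+0=0  col G=5
col: 0 vs 5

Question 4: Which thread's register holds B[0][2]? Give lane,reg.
c: 2->gid=2  r: 0->tid=0,i&1=0
L=2*4+0=8  i=0=0

8,0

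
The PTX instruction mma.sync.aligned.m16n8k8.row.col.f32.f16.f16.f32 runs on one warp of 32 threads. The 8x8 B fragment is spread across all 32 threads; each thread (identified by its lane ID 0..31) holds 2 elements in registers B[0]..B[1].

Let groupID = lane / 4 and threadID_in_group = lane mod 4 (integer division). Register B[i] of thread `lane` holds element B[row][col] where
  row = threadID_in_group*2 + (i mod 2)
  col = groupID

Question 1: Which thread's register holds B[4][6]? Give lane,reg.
c=6->g=6  r=4->t=2,b0=0
L=6*4+2=26  i=0=0

26,0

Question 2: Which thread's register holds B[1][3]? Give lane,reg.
c=3->g=3  r=1->t=0,b0=1
L=3*4+0=12  i=1=1

12,1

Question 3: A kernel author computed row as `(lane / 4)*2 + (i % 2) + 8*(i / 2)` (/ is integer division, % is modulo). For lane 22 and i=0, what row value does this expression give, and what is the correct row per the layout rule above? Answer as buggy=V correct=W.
buggy=10 correct=4

`(lane / 4)*2 + (i % 2) + 8*(i / 2)`[22,0]->10
lane 22: g=5 (22/4), t=2 (22%4)
i=0: r=2*2+0=4, c=g=5
row: 10 vs 4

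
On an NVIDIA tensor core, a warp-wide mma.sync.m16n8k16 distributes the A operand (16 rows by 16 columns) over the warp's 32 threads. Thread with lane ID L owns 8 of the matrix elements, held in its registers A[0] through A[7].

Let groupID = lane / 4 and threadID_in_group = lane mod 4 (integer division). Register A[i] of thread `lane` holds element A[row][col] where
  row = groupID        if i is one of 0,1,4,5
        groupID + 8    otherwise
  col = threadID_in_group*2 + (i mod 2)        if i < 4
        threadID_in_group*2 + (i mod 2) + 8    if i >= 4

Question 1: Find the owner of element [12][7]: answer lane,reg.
19,3

r=12⇒gr=4,Rb=1  c=7⇒Cb=0,th=3,odd=1
L=4*4+3=19  i=0*4+1*2+1=3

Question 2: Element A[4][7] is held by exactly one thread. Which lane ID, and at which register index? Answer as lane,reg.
19,1

r=4→G=4,rhi=0  c=7→chi=0,T=3,p=1
L=4*4+3=19  i=0*4+0*2+1=1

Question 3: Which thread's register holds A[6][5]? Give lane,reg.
26,1

r:6=>grp=6,rB=0  c:5=>cB=0,tig=2,lo=1
L=6*4+2=26  i=0*4+0*2+1=1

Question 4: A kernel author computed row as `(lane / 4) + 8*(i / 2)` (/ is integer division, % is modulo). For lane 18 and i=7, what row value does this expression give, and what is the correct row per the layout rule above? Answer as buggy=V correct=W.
`(lane / 4) + 8*(i / 2)`[18,7]=>28
L=18=>grp=18>>2=4, tig=18&3=2
[7]=>row 4+8=12  col 2·2+1+8=13
row: 28 vs 12

buggy=28 correct=12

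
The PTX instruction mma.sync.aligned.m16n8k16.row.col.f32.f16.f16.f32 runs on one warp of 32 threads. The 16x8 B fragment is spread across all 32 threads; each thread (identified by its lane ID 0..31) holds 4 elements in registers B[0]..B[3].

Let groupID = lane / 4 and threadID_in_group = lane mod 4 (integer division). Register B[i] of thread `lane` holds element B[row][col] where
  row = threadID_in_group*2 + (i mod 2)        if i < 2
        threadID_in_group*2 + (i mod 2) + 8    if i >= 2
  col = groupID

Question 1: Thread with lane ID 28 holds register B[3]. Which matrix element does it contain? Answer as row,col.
9,7

L=28→G=28>>2=7, T=28&3=0
[3]→row 0·2+1+8=9  col G=7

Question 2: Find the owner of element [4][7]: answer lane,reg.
c=7⇒gr=7  r=4⇒Rb=0,th=2,odd=0
L=7*4+2=30  i=0*2+0=0

30,0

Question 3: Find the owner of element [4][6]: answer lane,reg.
c=6→G=6  r=4→rhi=0,T=2,p=0
L=6*4+2=26  i=0*2+0=0

26,0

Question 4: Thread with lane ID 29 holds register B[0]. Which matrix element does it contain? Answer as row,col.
lane 29: grp=7 (29/4), tig=1 (29%4)
i=0: r=1*2+0+0=2, c=grp=7

2,7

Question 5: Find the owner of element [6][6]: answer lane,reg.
c=6→G=6  r=6→rhi=0,T=3,p=0
L=6*4+3=27  i=0*2+0=0

27,0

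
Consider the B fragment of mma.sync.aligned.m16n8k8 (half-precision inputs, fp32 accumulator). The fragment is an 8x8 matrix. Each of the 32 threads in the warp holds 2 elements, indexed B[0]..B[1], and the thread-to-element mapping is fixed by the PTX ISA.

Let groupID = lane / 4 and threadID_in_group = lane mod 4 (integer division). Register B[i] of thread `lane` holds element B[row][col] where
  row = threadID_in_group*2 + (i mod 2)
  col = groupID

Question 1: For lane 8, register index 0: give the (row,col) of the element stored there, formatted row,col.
0,2

L=8→G=8>>2=2, T=8&3=0
[0]→row 0·2+0=0  col G=2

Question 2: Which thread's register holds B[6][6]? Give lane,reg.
27,0

c=6->g=6  r=6->t=3,b0=0
L=6*4+3=27  i=0=0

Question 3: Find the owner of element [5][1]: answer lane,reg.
6,1

c=1⇒gr=1  r=5⇒th=2,odd=1
L=1*4+2=6  i=1=1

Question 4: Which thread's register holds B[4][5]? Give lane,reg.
22,0

c=5->g=5  r=4->t=2,b0=0
L=5*4+2=22  i=0=0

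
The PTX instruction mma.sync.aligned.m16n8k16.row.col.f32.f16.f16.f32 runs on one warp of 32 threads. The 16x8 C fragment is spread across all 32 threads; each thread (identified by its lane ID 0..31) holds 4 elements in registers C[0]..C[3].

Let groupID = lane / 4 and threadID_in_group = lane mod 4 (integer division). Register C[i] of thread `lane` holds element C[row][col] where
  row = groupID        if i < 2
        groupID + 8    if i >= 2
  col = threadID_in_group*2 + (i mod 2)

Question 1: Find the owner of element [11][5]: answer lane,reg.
14,3

r: 11->gid=3,r8=1  c: 5->tid=2,i&1=1
L=3*4+2=14  i=1*2+1=3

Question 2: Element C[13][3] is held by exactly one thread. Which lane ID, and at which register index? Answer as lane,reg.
r: 13->gid=5,r8=1  c: 3->tid=1,i&1=1
L=5*4+1=21  i=1*2+1=3

21,3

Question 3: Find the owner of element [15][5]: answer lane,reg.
r=15->g=7,rb=1  c=5->t=2,b0=1
L=7*4+2=30  i=1*2+1=3

30,3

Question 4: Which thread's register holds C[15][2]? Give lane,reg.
r=15⇒gr=7,Rb=1  c=2⇒th=1,odd=0
L=7*4+1=29  i=1*2+0=2

29,2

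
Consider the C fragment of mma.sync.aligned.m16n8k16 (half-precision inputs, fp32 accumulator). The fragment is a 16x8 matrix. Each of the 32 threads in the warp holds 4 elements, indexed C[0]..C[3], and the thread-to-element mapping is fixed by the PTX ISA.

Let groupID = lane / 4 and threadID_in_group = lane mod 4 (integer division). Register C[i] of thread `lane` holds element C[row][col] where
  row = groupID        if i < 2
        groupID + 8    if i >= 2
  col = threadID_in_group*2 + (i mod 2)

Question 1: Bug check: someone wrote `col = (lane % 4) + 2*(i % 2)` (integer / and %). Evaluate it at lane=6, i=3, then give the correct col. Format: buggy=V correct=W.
`(lane % 4) + 2*(i % 2)`[6,3]->4
lane 6->6/4=1, 6 mod 4=2
i=3  r:1+8->9  c:2·2+1->5
col: 4 vs 5

buggy=4 correct=5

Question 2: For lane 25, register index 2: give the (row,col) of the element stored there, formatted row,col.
25: g=6,t=1
[2] (6+8,1*2+0) = (14,2)

14,2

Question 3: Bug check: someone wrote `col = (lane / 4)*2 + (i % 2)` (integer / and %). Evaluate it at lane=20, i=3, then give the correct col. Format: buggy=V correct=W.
buggy=11 correct=1

`(lane / 4)*2 + (i % 2)`[20,3]->11
lane 20: gid=5 (20/4), tid=0 (20%4)
i=3: r=5+8=13, c=0*2+1=1
col: 11 vs 1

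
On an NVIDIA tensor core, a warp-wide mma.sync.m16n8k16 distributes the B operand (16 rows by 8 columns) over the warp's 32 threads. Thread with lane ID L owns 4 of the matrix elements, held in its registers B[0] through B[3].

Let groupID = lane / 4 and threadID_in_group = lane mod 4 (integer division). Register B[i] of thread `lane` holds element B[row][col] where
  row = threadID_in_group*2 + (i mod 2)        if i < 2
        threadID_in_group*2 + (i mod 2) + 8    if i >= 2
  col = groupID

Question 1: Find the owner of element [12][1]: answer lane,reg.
6,2

c:1=>grp=1  r:12=>rB=1,tig=2,lo=0
L=1*4+2=6  i=1*2+0=2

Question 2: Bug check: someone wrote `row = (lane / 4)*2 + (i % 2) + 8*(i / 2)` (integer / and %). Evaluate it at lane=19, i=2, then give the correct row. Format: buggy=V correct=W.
`(lane / 4)*2 + (i % 2) + 8*(i / 2)`[19,2]⇒16
19: gr=4,th=3
[2] (3*2+0+8,4) = (14,4)
row: 16 vs 14

buggy=16 correct=14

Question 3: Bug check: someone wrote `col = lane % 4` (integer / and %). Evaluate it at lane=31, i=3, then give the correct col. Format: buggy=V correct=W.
buggy=3 correct=7

`lane % 4`[31,3]⇒3
L=31⇒gr=31>>2=7, th=31&3=3
[3]⇒row 3·2+1+8=15  col gr=7
col: 3 vs 7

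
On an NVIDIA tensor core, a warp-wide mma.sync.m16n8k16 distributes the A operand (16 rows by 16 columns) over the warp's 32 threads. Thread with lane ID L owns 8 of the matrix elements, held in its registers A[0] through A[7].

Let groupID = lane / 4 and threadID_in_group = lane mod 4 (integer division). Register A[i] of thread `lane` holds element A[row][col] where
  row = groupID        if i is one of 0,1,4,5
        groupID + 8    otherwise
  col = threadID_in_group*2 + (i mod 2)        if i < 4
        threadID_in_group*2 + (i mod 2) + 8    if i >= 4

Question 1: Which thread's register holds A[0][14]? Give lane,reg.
r: 0->gid=0,r8=0  c: 14->c8=1,tid=3,i&1=0
L=0*4+3=3  i=1*4+0*2+0=4

3,4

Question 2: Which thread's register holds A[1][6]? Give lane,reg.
r: 1->gid=1,r8=0  c: 6->c8=0,tid=3,i&1=0
L=1*4+3=7  i=0*4+0*2+0=0

7,0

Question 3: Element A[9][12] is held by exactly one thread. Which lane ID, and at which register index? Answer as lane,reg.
r=9⇒gr=1,Rb=1  c=12⇒Cb=1,th=2,odd=0
L=1*4+2=6  i=1*4+1*2+0=6

6,6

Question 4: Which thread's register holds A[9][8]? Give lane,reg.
4,6

r:9=>grp=1,rB=1  c:8=>cB=1,tig=0,lo=0
L=1*4+0=4  i=1*4+1*2+0=6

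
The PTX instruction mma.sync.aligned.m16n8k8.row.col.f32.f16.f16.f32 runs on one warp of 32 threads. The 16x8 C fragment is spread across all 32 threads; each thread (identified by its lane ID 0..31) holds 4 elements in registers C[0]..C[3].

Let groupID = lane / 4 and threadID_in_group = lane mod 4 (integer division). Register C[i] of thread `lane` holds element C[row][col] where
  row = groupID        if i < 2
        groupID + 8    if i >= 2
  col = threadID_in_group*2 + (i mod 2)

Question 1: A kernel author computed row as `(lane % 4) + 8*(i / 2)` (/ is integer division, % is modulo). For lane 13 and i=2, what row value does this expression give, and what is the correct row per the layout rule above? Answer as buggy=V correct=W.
buggy=9 correct=11

`(lane % 4) + 8*(i / 2)`[13,2]→9
13: G=3,T=1
[2] (3+8,1*2+0) = (11,2)
row: 9 vs 11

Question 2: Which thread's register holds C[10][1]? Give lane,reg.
8,3

r: 10->gid=2,r8=1  c: 1->tid=0,i&1=1
L=2*4+0=8  i=1*2+1=3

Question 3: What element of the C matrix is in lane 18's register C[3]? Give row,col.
12,5

lane 18: gr=4 (18/4), th=2 (18%4)
i=3: r=4+8=12, c=2*2+1=5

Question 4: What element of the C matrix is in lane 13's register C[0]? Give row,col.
lane 13: G=3 (13/4), T=1 (13%4)
i=0: r=3+0=3, c=1*2+0=2

3,2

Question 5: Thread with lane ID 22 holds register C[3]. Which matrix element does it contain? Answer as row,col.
lane 22: grp=5 (22/4), tig=2 (22%4)
i=3: r=5+8=13, c=2*2+1=5

13,5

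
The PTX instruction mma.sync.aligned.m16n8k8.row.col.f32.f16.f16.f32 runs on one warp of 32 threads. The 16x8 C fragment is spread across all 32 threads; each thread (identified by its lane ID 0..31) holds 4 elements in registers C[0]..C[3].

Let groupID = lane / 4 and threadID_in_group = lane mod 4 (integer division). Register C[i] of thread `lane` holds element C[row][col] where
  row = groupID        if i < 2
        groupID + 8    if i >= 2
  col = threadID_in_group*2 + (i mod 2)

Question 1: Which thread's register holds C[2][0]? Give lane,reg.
8,0

r: 2->gid=2,r8=0  c: 0->tid=0,i&1=0
L=2*4+0=8  i=0*2+0=0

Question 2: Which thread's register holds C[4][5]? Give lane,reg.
18,1

r:4=>grp=4,rB=0  c:5=>tig=2,lo=1
L=4*4+2=18  i=0*2+1=1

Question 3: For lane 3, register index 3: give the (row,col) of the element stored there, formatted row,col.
3: g=0,t=3
[3] (0+8,3*2+1) = (8,7)

8,7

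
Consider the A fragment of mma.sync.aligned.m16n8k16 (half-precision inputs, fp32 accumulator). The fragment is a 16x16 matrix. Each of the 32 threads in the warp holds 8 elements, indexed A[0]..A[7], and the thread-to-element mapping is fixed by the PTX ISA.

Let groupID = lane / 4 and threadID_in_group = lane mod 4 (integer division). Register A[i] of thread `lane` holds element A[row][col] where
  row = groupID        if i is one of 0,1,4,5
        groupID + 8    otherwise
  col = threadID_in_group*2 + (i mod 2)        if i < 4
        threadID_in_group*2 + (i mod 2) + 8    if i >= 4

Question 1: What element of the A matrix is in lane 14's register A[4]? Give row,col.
3,12

14: G=3,T=2
[4] (3+0,2*2+0+8) = (3,12)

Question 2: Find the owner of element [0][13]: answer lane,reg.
r=0⇒gr=0,Rb=0  c=13⇒Cb=1,th=2,odd=1
L=0*4+2=2  i=1*4+0*2+1=5

2,5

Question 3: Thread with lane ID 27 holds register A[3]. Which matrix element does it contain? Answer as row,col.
14,7

27: G=6,T=3
[3] (6+8,3*2+1+0) = (14,7)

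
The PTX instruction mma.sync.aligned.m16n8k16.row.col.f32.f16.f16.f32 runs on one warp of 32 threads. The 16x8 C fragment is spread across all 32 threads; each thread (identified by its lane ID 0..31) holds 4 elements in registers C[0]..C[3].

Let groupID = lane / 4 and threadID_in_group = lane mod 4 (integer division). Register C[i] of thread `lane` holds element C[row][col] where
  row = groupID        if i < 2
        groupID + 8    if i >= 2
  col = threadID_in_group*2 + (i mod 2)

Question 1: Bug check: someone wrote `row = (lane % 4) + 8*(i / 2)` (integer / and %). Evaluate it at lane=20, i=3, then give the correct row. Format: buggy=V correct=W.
`(lane % 4) + 8*(i / 2)`[20,3]->8
L=20->gid=20>>2=5, tid=20&3=0
[3]->row 5+8=13  col 0·2+1=1
row: 8 vs 13

buggy=8 correct=13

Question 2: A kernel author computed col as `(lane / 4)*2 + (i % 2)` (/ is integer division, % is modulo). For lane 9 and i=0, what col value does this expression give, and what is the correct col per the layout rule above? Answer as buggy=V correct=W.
`(lane / 4)*2 + (i % 2)`[9,0]→4
L=9→G=9>>2=2, T=9&3=1
[0]→row 2+0=2  col 1·2+0=2
col: 4 vs 2

buggy=4 correct=2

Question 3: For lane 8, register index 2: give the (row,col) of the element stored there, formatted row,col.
8: G=2,T=0
[2] (2+8,0*2+0) = (10,0)

10,0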